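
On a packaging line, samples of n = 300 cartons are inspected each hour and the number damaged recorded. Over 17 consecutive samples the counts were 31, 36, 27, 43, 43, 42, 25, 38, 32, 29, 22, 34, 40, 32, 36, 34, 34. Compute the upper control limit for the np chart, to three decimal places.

p̄ = Σdᵢ / (k·n) = 578 / (17 × 300) = 0.11333
UCL = np̄ + 3·√(np̄(1−p̄)) = 34.0000 + 3 × √(34.0000×0.88667) = 34.0000 + 3 × 5.4906 = 50.4718

50.472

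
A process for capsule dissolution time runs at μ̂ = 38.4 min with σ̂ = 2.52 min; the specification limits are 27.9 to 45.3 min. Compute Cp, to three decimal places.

Cp = (USL − LSL) / (6σ̂) = (45.3 − 27.9) / (6 × 2.52) = 17.4000 / 15.1200 = 1.1508

1.151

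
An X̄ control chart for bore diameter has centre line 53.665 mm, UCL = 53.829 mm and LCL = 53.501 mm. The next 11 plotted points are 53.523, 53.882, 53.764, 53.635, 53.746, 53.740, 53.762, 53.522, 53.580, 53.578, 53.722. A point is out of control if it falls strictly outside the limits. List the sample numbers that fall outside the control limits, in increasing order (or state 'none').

Compare each point to [53.501, 53.829]: sample 2 = 53.882 > UCL.

2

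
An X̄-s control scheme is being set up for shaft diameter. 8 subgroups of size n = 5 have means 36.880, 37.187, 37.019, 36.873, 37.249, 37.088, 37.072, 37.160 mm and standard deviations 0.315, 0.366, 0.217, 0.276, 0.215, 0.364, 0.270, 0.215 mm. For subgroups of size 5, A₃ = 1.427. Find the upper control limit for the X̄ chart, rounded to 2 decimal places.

37.47

X̄̄ = (36.880 + 37.187 + 37.019 + 36.873 + 37.249 + 37.088 + 37.072 + 37.160) / 8 = 37.0660
s̄ = (0.315 + 0.366 + 0.217 + 0.276 + 0.215 + 0.364 + 0.270 + 0.215) / 8 = 0.2797
UCL = X̄̄ + A₃·s̄ = 37.0660 + 1.427 × 0.2797 = 37.4652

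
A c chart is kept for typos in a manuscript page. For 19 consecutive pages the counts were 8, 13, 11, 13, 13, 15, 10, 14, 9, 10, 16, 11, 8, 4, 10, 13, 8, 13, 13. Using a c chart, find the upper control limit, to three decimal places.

c̄ = (8 + 13 + 11 + 13 + 13 + 15 + 10 + 14 + 9 + 10 + 16 + 11 + 8 + 4 + 10 + 13 + 8 + 13 + 13) / 19 = 212 / 19 = 11.1579
UCL = c̄ + 3√c̄ = 11.1579 + 3 × √11.1579 = 11.1579 + 3 × 3.3403 = 21.1789

21.179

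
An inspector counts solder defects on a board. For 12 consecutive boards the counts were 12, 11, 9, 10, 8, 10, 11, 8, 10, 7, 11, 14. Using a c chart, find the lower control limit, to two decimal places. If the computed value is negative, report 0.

0.56

c̄ = (12 + 11 + 9 + 10 + 8 + 10 + 11 + 8 + 10 + 7 + 11 + 14) / 12 = 121 / 12 = 10.0833
LCL = c̄ − 3√c̄ = 10.0833 − 3 × 3.1754 = 0.5571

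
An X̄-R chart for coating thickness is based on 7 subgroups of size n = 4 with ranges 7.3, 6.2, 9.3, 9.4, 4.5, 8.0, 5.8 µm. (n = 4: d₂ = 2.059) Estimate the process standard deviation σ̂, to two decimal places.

3.50

R̄ = (7.3 + 6.2 + 9.3 + 9.4 + 4.5 + 8.0 + 5.8) / 7 = 7.2143
σ̂ = R̄ / d₂ = 7.2143 / 2.059 = 3.5038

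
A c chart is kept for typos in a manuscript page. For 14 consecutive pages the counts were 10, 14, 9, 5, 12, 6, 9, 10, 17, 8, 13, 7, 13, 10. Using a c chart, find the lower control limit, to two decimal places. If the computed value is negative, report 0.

0.63

c̄ = (10 + 14 + 9 + 5 + 12 + 6 + 9 + 10 + 17 + 8 + 13 + 7 + 13 + 10) / 14 = 143 / 14 = 10.2143
LCL = c̄ − 3√c̄ = 10.2143 − 3 × 3.1960 = 0.6263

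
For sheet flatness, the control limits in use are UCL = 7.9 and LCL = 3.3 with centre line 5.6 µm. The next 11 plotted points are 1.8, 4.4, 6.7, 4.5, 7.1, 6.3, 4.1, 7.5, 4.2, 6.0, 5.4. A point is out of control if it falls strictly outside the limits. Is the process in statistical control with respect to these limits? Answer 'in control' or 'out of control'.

Compare each point to [3.3, 7.9]: sample 1 = 1.8 < LCL.

out of control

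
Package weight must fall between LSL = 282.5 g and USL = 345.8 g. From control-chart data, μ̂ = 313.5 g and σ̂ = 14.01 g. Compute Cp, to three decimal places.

0.753

Cp = (USL − LSL) / (6σ̂) = (345.8 − 282.5) / (6 × 14.01) = 63.3000 / 84.0600 = 0.7530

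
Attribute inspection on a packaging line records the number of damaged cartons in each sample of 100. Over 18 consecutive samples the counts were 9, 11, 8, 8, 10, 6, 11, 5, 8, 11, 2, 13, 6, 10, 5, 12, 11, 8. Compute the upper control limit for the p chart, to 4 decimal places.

0.1695

p̄ = Σdᵢ / (k·n) = 154 / (18 × 100) = 0.08556
UCL = p̄ + 3·√(p̄(1−p̄)/n) = 0.08556 + 3 × √(0.08556×0.91444/100) = 0.08556 + 3 × 0.02797 = 0.16947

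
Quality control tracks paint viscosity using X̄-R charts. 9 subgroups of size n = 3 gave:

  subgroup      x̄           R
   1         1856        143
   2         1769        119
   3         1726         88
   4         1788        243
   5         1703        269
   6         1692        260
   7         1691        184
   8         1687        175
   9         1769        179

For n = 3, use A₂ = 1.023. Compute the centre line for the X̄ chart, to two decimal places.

X̄̄ = (1856 + 1769 + 1726 + 1788 + 1703 + 1692 + 1691 + 1687 + 1769) / 9 = 15681.0000 / 9 = 1742.3333
CL = X̄̄ = 1742.3333

1742.33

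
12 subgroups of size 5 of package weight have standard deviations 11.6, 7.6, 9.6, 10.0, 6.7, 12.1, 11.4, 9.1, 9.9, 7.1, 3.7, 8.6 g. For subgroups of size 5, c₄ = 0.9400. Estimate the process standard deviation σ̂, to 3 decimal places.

s̄ = (11.6 + 7.6 + 9.6 + 10.0 + 6.7 + 12.1 + 11.4 + 9.1 + 9.9 + 7.1 + 3.7 + 8.6) / 12 = 8.9500
σ̂ = s̄ / c₄ = 8.9500 / 0.9400 = 9.5213

9.521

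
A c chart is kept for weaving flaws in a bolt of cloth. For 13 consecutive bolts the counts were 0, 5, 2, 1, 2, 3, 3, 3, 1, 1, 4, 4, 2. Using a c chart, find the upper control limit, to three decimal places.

c̄ = (0 + 5 + 2 + 1 + 2 + 3 + 3 + 3 + 1 + 1 + 4 + 4 + 2) / 13 = 31 / 13 = 2.3846
UCL = c̄ + 3√c̄ = 2.3846 + 3 × √2.3846 = 2.3846 + 3 × 1.5442 = 7.0173

7.017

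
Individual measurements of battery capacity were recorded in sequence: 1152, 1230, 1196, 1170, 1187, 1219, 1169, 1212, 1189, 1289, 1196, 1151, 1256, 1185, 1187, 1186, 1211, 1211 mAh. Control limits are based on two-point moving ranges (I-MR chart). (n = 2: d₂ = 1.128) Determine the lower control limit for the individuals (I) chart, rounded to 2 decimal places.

X̄ = (1152 + 1230 + 1196 + 1170 + 1187 + 1219 + 1169 + 1212 + 1189 + 1289 + 1196 + 1151 + 1256 + 1185 + 1187 + 1186 + 1211 + 1211) / 18 = 1199.7778
Moving ranges: 78, 34, 26, 17, 32, 50, 43, 23, 100, 93, 45, 105, 71, 2, 1, 25, 0; M̄R̄ = 745.0000 / 17 = 43.8235
LCL = X̄ − 3·M̄R̄/d₂ = 1199.7778 − 3 × 43.8235 / 1.128 = 1083.2258

1083.23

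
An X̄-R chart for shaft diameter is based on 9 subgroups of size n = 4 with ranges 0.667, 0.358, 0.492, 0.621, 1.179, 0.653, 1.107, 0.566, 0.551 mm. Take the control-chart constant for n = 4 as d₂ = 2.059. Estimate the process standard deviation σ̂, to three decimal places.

R̄ = (0.667 + 0.358 + 0.492 + 0.621 + 1.179 + 0.653 + 1.107 + 0.566 + 0.551) / 9 = 0.6882
σ̂ = R̄ / d₂ = 0.6882 / 2.059 = 0.3343

0.334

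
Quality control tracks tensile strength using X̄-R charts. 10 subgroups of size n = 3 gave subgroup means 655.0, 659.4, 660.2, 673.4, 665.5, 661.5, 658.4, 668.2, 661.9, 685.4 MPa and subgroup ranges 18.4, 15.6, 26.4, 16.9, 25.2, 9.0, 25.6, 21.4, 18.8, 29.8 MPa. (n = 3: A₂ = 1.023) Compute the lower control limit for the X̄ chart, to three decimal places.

X̄̄ = (655.0 + 659.4 + 660.2 + 673.4 + 665.5 + 661.5 + 658.4 + 668.2 + 661.9 + 685.4) / 10 = 6648.9000 / 10 = 664.8900
R̄ = (18.4 + 15.6 + 26.4 + 16.9 + 25.2 + 9.0 + 25.6 + 21.4 + 18.8 + 29.8) / 10 = 207.1000 / 10 = 20.7100
LCL = X̄̄ − A₂·R̄ = 664.8900 − 1.023 × 20.7100 = 643.7037

643.704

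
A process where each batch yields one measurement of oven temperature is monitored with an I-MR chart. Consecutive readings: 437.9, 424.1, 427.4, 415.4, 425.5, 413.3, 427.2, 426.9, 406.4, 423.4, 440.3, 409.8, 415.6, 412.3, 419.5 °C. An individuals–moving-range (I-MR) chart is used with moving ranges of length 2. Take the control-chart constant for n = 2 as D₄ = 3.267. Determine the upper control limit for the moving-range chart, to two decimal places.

38.92

Moving ranges: 13.8, 3.3, 12.0, 10.1, 12.2, 13.9, 0.3, 20.5, 17.0, 16.9, 30.5, 5.8, 3.3, 7.2; M̄R̄ = 166.8000 / 14 = 11.9143
UCL_MR = D₄·M̄R̄ = 3.267 × 11.9143 = 38.9240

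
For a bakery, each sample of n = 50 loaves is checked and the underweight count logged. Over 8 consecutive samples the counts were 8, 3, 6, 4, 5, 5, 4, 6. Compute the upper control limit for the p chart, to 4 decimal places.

p̄ = Σdᵢ / (k·n) = 41 / (8 × 50) = 0.10250
UCL = p̄ + 3·√(p̄(1−p̄)/n) = 0.10250 + 3 × √(0.10250×0.89750/50) = 0.10250 + 3 × 0.04289 = 0.23118

0.2312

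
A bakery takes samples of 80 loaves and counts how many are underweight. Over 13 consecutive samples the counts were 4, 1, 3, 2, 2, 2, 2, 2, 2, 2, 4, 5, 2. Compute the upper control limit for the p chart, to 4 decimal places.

p̄ = Σdᵢ / (k·n) = 33 / (13 × 80) = 0.03173
UCL = p̄ + 3·√(p̄(1−p̄)/n) = 0.03173 + 3 × √(0.03173×0.96827/80) = 0.03173 + 3 × 0.01960 = 0.09052

0.0905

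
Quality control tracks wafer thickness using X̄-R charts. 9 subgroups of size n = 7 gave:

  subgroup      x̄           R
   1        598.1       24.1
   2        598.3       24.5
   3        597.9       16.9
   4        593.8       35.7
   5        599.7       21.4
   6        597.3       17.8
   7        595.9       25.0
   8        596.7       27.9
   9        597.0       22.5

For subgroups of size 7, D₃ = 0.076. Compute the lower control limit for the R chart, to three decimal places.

1.822

R̄ = (24.1 + 24.5 + 16.9 + 35.7 + 21.4 + 17.8 + 25.0 + 27.9 + 22.5) / 9 = 215.8000 / 9 = 23.9778
LCL_R = D₃·R̄ = 0.076 × 23.9778 = 1.8223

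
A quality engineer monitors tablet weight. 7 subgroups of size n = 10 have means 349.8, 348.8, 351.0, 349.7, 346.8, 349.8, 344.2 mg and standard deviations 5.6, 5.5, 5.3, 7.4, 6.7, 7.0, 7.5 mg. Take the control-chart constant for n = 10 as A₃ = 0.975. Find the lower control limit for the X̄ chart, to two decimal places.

342.32

X̄̄ = (349.8 + 348.8 + 351.0 + 349.7 + 346.8 + 349.8 + 344.2) / 7 = 348.5857
s̄ = (5.6 + 5.5 + 5.3 + 7.4 + 6.7 + 7.0 + 7.5) / 7 = 6.4286
LCL = X̄̄ − A₃·s̄ = 348.5857 − 0.975 × 6.4286 = 342.3179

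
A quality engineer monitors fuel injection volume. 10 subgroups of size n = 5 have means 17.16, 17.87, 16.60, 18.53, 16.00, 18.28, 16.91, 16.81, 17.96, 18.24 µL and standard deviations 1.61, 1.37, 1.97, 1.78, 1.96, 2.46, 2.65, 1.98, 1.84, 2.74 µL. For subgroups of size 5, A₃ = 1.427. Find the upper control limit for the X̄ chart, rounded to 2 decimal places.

20.34

X̄̄ = (17.16 + 17.87 + 16.60 + 18.53 + 16.00 + 18.28 + 16.91 + 16.81 + 17.96 + 18.24) / 10 = 17.4360
s̄ = (1.61 + 1.37 + 1.97 + 1.78 + 1.96 + 2.46 + 2.65 + 1.98 + 1.84 + 2.74) / 10 = 2.0360
UCL = X̄̄ + A₃·s̄ = 17.4360 + 1.427 × 2.0360 = 20.3414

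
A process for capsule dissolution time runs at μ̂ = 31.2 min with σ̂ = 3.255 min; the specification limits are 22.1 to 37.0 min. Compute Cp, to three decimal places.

0.763

Cp = (USL − LSL) / (6σ̂) = (37.0 − 22.1) / (6 × 3.255) = 14.9000 / 19.5300 = 0.7629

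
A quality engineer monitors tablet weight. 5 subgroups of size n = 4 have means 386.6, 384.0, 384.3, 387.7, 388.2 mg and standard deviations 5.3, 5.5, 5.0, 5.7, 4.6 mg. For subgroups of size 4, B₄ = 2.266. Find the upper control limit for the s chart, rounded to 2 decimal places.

11.83

s̄ = (5.3 + 5.5 + 5.0 + 5.7 + 4.6) / 5 = 5.2200
UCL_s = B₄·s̄ = 2.266 × 5.2200 = 11.8285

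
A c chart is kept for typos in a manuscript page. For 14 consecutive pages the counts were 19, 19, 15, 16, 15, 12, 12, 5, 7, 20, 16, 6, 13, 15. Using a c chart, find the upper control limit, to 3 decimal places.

24.623

c̄ = (19 + 19 + 15 + 16 + 15 + 12 + 12 + 5 + 7 + 20 + 16 + 6 + 13 + 15) / 14 = 190 / 14 = 13.5714
UCL = c̄ + 3√c̄ = 13.5714 + 3 × √13.5714 = 13.5714 + 3 × 3.6839 = 24.6233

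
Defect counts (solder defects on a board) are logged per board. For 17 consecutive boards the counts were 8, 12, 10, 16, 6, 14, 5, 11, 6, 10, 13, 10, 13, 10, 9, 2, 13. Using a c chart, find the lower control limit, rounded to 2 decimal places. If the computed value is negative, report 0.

0.45

c̄ = (8 + 12 + 10 + 16 + 6 + 14 + 5 + 11 + 6 + 10 + 13 + 10 + 13 + 10 + 9 + 2 + 13) / 17 = 168 / 17 = 9.8824
LCL = c̄ − 3√c̄ = 9.8824 − 3 × 3.1436 = 0.4515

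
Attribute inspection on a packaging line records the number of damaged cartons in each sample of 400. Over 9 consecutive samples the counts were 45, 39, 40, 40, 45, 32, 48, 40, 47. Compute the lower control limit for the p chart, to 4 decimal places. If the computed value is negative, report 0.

p̄ = Σdᵢ / (k·n) = 376 / (9 × 400) = 0.10444
LCL = p̄ − 3·√(p̄(1−p̄)/n) = 0.10444 − 3 × 0.01529 = 0.05857

0.0586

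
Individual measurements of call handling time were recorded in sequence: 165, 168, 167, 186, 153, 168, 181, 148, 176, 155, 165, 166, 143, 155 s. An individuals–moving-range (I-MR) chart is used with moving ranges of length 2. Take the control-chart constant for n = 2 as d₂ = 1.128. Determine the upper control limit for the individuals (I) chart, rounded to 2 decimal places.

207.37

X̄ = (165 + 168 + 167 + 186 + 153 + 168 + 181 + 148 + 176 + 155 + 165 + 166 + 143 + 155) / 14 = 164.0000
Moving ranges: 3, 1, 19, 33, 15, 13, 33, 28, 21, 10, 1, 23, 12; M̄R̄ = 212.0000 / 13 = 16.3077
UCL = X̄ + 3·M̄R̄/d₂ = 164.0000 + 3 × 16.3077 / 1.128 = 207.3715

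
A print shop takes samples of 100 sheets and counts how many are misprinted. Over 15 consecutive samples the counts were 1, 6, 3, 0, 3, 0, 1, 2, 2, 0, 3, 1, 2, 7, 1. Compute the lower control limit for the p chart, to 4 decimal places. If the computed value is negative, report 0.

0.0000

p̄ = Σdᵢ / (k·n) = 32 / (15 × 100) = 0.02133
LCL = p̄ − 3·√(p̄(1−p̄)/n) = 0.02133 − 3 × 0.01445 = -0.02201 → 0 (negative, so LCL = 0)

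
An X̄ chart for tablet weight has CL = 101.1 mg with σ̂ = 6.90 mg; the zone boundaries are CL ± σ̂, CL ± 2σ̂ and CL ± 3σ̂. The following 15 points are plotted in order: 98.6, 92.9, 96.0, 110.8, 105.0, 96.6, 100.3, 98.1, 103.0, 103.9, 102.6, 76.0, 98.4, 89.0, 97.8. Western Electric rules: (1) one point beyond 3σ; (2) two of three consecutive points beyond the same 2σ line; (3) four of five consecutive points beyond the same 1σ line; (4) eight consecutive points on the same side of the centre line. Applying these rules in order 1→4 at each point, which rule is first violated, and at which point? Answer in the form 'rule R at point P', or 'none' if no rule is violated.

Zone of each point (C = within 1σ̂, B = 1σ̂–2σ̂, A = 2σ̂–3σ̂, * = beyond 3σ̂; sign = side of CL): 1:-C, 2:-B, 3:-C, 4:+B, 5:+C, 6:-C, 7:-C, 8:-C, 9:+C, 10:+C, 11:+C, 12:-*, 13:-C, 14:-B, 15:-C
Rule 1 (one point beyond the 3σ limits) is satisfied at point 12.

rule 1 at point 12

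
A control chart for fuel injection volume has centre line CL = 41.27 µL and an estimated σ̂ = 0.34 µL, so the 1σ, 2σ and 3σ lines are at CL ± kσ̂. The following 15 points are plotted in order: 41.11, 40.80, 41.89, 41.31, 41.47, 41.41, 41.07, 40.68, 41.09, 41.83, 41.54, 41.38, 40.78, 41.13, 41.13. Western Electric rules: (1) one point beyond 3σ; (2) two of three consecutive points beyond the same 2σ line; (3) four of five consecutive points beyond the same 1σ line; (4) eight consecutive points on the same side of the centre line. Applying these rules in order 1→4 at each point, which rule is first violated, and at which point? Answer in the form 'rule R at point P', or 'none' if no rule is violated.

Zone of each point (C = within 1σ̂, B = 1σ̂–2σ̂, A = 2σ̂–3σ̂, * = beyond 3σ̂; sign = side of CL): 1:-C, 2:-B, 3:+B, 4:+C, 5:+C, 6:+C, 7:-C, 8:-B, 9:-C, 10:+B, 11:+C, 12:+C, 13:-B, 14:-C, 15:-C
No rule fires across all 15 points.

none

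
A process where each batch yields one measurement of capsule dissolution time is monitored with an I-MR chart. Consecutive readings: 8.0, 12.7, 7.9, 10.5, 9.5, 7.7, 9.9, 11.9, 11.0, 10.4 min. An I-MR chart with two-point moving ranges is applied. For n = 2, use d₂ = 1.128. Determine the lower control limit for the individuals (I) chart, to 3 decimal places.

3.863

X̄ = (8.0 + 12.7 + 7.9 + 10.5 + 9.5 + 7.7 + 9.9 + 11.9 + 11.0 + 10.4) / 10 = 9.9500
Moving ranges: 4.7, 4.8, 2.6, 1.0, 1.8, 2.2, 2.0, 0.9, 0.6; M̄R̄ = 20.6000 / 9 = 2.2889
LCL = X̄ − 3·M̄R̄/d₂ = 9.9500 − 3 × 2.2889 / 1.128 = 3.8625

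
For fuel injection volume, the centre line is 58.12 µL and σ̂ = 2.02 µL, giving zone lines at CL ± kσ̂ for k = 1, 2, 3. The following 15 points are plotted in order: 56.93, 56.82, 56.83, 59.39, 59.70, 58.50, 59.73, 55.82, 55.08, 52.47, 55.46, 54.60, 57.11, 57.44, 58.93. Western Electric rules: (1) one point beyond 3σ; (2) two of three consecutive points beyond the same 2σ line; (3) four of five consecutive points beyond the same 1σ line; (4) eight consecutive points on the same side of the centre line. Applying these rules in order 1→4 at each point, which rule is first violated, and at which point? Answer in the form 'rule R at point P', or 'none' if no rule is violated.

rule 3 at point 11

Zone of each point (C = within 1σ̂, B = 1σ̂–2σ̂, A = 2σ̂–3σ̂, * = beyond 3σ̂; sign = side of CL): 1:-C, 2:-C, 3:-C, 4:+C, 5:+C, 6:+C, 7:+C, 8:-B, 9:-B, 10:-A, 11:-B, 12:-B, 13:-C, 14:-C, 15:+C
Rule 3 (four of five consecutive points beyond the same 1σ limit) is satisfied at point 11.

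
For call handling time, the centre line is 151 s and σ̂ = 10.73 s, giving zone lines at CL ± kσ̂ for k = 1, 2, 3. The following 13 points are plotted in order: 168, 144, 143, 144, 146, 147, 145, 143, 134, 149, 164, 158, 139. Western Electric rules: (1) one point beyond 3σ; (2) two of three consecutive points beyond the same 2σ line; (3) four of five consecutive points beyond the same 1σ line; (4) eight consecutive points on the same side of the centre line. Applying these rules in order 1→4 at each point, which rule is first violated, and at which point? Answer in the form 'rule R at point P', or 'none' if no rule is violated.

rule 4 at point 9

Zone of each point (C = within 1σ̂, B = 1σ̂–2σ̂, A = 2σ̂–3σ̂, * = beyond 3σ̂; sign = side of CL): 1:+B, 2:-C, 3:-C, 4:-C, 5:-C, 6:-C, 7:-C, 8:-C, 9:-B, 10:-C, 11:+B, 12:+C, 13:-B
Rule 4 (eight consecutive points on the same side of the centre line) is satisfied at point 9.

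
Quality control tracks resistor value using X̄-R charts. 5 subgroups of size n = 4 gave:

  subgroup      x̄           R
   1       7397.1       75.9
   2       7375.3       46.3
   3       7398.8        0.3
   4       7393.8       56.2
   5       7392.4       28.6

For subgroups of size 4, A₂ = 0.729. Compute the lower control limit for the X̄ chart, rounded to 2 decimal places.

X̄̄ = (7397.1 + 7375.3 + 7398.8 + 7393.8 + 7392.4) / 5 = 36957.4000 / 5 = 7391.4800
R̄ = (75.9 + 46.3 + 0.3 + 56.2 + 28.6) / 5 = 207.3000 / 5 = 41.4600
LCL = X̄̄ − A₂·R̄ = 7391.4800 − 0.729 × 41.4600 = 7361.2557

7361.26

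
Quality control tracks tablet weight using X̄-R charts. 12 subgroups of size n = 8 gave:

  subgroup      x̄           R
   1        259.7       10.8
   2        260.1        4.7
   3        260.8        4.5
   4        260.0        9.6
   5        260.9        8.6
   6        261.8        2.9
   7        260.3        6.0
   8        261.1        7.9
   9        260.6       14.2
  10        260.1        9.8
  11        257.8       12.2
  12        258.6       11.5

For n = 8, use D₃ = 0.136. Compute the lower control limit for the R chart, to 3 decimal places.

R̄ = (10.8 + 4.7 + 4.5 + 9.6 + 8.6 + 2.9 + 6.0 + 7.9 + 14.2 + 9.8 + 12.2 + 11.5) / 12 = 102.7000 / 12 = 8.5583
LCL_R = D₃·R̄ = 0.136 × 8.5583 = 1.1639

1.164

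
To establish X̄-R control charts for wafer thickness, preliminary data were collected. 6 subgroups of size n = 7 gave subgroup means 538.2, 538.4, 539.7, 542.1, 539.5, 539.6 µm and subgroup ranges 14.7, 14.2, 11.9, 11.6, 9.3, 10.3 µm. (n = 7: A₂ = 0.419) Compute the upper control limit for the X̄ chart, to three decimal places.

544.611

X̄̄ = (538.2 + 538.4 + 539.7 + 542.1 + 539.5 + 539.6) / 6 = 3237.5000 / 6 = 539.5833
R̄ = (14.7 + 14.2 + 11.9 + 11.6 + 9.3 + 10.3) / 6 = 72.0000 / 6 = 12.0000
UCL = X̄̄ + A₂·R̄ = 539.5833 + 0.419 × 12.0000 = 544.6113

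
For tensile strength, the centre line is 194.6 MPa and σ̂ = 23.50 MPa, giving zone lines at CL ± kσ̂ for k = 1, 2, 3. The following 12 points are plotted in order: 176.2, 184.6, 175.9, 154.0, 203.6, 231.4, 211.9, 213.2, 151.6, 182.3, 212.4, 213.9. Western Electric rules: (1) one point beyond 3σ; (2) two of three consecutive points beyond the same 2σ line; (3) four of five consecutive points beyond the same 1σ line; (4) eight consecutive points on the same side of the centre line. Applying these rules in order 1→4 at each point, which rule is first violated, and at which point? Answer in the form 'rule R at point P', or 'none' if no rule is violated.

Zone of each point (C = within 1σ̂, B = 1σ̂–2σ̂, A = 2σ̂–3σ̂, * = beyond 3σ̂; sign = side of CL): 1:-C, 2:-C, 3:-C, 4:-B, 5:+C, 6:+B, 7:+C, 8:+C, 9:-B, 10:-C, 11:+C, 12:+C
No rule fires across all 12 points.

none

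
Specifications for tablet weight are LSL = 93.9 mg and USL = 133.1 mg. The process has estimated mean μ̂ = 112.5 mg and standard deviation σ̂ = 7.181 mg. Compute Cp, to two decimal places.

0.91

Cp = (USL − LSL) / (6σ̂) = (133.1 − 93.9) / (6 × 7.181) = 39.2000 / 43.0860 = 0.9098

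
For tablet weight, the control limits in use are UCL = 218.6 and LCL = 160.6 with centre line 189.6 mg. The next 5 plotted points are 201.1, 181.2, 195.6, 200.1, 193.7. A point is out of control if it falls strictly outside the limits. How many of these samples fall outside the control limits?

0

All 5 points lie within [160.6, 218.6].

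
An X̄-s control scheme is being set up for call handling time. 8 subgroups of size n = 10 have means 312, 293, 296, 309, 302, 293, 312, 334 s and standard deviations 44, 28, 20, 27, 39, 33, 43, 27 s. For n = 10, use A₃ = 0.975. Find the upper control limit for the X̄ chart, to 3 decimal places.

X̄̄ = (312 + 293 + 296 + 309 + 302 + 293 + 312 + 334) / 8 = 306.3750
s̄ = (44 + 28 + 20 + 27 + 39 + 33 + 43 + 27) / 8 = 32.6250
UCL = X̄̄ + A₃·s̄ = 306.3750 + 0.975 × 32.6250 = 338.1844

338.184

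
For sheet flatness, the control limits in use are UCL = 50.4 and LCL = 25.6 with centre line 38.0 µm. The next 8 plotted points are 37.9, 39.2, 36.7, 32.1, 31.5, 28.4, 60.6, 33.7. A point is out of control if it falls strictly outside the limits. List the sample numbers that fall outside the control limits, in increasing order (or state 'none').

Compare each point to [25.6, 50.4]: sample 7 = 60.6 > UCL.

7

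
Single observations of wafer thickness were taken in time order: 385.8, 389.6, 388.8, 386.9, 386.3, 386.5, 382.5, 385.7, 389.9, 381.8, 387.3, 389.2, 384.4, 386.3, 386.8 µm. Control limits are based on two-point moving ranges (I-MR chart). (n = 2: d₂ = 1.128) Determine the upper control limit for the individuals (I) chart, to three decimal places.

394.385

X̄ = (385.8 + 389.6 + 388.8 + 386.9 + 386.3 + 386.5 + 382.5 + 385.7 + 389.9 + 381.8 + 387.3 + 389.2 + 384.4 + 386.3 + 386.8) / 15 = 386.5200
Moving ranges: 3.8, 0.8, 1.9, 0.6, 0.2, 4.0, 3.2, 4.2, 8.1, 5.5, 1.9, 4.8, 1.9, 0.5; M̄R̄ = 41.4000 / 14 = 2.9571
UCL = X̄ + 3·M̄R̄/d₂ = 386.5200 + 3 × 2.9571 / 1.128 = 394.3847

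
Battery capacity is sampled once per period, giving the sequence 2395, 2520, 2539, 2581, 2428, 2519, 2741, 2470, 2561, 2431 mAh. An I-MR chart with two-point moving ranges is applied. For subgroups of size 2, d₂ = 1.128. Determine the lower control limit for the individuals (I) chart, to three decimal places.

2180.439

X̄ = (2395 + 2520 + 2539 + 2581 + 2428 + 2519 + 2741 + 2470 + 2561 + 2431) / 10 = 2518.5000
Moving ranges: 125, 19, 42, 153, 91, 222, 271, 91, 130; M̄R̄ = 1144.0000 / 9 = 127.1111
LCL = X̄ − 3·M̄R̄/d₂ = 2518.5000 − 3 × 127.1111 / 1.128 = 2180.4385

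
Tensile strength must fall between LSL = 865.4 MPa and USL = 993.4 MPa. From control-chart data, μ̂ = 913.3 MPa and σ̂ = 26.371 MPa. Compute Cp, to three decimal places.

Cp = (USL − LSL) / (6σ̂) = (993.4 − 865.4) / (6 × 26.371) = 128.0000 / 158.2260 = 0.8090

0.809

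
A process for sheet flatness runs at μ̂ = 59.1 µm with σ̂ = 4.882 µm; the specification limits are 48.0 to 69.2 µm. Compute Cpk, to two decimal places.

Cpu = (USL − μ̂) / (3σ̂) = (69.2 − 59.1) / (3 × 4.882) = 0.6896; Cpl = (μ̂ − LSL) / (3σ̂) = (59.1 − 48.0) / (3 × 4.882) = 0.7579; Cpk = min(Cpu, Cpl) = 0.6896

0.69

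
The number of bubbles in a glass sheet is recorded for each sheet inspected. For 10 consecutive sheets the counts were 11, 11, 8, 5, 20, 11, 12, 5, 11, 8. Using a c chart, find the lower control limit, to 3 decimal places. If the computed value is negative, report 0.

0.619

c̄ = (11 + 11 + 8 + 5 + 20 + 11 + 12 + 5 + 11 + 8) / 10 = 102 / 10 = 10.2000
LCL = c̄ − 3√c̄ = 10.2000 − 3 × 3.1937 = 0.6188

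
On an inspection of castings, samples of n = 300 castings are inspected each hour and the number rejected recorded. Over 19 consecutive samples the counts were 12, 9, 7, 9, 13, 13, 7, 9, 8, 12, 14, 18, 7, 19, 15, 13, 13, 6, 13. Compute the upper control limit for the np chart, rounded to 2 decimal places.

p̄ = Σdᵢ / (k·n) = 217 / (19 × 300) = 0.03807
UCL = np̄ + 3·√(np̄(1−p̄)) = 11.4211 + 3 × √(11.4211×0.96193) = 11.4211 + 3 × 3.3146 = 21.3647

21.36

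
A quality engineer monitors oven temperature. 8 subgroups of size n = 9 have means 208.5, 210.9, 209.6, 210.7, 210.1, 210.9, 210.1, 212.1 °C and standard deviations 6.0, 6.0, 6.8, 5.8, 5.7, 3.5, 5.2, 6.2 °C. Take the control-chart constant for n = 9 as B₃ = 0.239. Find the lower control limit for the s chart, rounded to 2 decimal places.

s̄ = (6.0 + 6.0 + 6.8 + 5.8 + 5.7 + 3.5 + 5.2 + 6.2) / 8 = 5.6500
LCL_s = B₃·s̄ = 0.239 × 5.6500 = 1.3503

1.35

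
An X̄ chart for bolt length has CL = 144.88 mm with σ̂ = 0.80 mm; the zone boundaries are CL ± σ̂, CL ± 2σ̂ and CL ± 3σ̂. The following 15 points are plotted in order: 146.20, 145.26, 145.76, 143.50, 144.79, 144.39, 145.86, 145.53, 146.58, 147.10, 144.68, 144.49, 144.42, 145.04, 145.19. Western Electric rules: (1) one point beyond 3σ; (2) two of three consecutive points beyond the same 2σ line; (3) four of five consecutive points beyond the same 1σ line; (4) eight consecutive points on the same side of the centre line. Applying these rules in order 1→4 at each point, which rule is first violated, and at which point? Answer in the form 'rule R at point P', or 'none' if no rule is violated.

Zone of each point (C = within 1σ̂, B = 1σ̂–2σ̂, A = 2σ̂–3σ̂, * = beyond 3σ̂; sign = side of CL): 1:+B, 2:+C, 3:+B, 4:-B, 5:-C, 6:-C, 7:+B, 8:+C, 9:+A, 10:+A, 11:-C, 12:-C, 13:-C, 14:+C, 15:+C
Rule 2 (two of three consecutive points beyond the same 2σ limit) is satisfied at point 10.

rule 2 at point 10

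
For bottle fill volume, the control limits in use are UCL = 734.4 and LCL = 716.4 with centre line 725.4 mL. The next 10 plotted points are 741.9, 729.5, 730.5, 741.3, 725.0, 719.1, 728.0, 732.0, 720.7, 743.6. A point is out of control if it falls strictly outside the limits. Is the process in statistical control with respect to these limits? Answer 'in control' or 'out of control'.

out of control

Compare each point to [716.4, 734.4]: sample 1 = 741.9 > UCL; sample 4 = 741.3 > UCL; sample 10 = 743.6 > UCL.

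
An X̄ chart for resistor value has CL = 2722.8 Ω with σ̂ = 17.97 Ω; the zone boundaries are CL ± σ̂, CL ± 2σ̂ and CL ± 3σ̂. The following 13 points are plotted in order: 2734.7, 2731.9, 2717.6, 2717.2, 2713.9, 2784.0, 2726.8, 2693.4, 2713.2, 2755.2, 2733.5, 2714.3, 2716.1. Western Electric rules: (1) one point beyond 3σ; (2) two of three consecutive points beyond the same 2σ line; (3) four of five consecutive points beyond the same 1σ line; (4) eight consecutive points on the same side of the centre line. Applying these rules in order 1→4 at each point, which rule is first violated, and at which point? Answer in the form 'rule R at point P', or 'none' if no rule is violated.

Zone of each point (C = within 1σ̂, B = 1σ̂–2σ̂, A = 2σ̂–3σ̂, * = beyond 3σ̂; sign = side of CL): 1:+C, 2:+C, 3:-C, 4:-C, 5:-C, 6:+*, 7:+C, 8:-B, 9:-C, 10:+B, 11:+C, 12:-C, 13:-C
Rule 1 (one point beyond the 3σ limits) is satisfied at point 6.

rule 1 at point 6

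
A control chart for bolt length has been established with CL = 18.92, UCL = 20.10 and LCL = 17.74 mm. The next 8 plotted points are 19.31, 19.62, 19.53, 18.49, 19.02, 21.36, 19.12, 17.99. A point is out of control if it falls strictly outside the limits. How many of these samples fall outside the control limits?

Compare each point to [17.74, 20.10]: sample 6 = 21.36 > UCL.

1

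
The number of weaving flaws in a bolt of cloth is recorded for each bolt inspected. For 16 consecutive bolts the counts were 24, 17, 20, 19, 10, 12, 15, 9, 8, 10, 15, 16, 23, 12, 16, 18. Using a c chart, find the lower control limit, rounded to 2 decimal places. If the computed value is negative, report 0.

c̄ = (24 + 17 + 20 + 19 + 10 + 12 + 15 + 9 + 8 + 10 + 15 + 16 + 23 + 12 + 16 + 18) / 16 = 244 / 16 = 15.2500
LCL = c̄ − 3√c̄ = 15.2500 − 3 × 3.9051 = 3.5346

3.53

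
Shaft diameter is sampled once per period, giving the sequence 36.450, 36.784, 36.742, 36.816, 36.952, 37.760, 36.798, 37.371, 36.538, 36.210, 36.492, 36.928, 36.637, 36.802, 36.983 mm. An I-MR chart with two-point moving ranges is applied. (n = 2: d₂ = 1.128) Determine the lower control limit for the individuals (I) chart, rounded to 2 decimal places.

X̄ = (36.450 + 36.784 + 36.742 + 36.816 + 36.952 + 37.760 + 36.798 + 37.371 + 36.538 + 36.210 + 36.492 + 36.928 + 36.637 + 36.802 + 36.983) / 15 = 36.8175
Moving ranges: 0.334, 0.042, 0.074, 0.136, 0.808, 0.962, 0.573, 0.833, 0.328, 0.282, 0.436, 0.291, 0.165, 0.181; M̄R̄ = 5.4450 / 14 = 0.3889
LCL = X̄ − 3·M̄R̄/d₂ = 36.8175 − 3 × 0.3889 / 1.128 = 35.7831

35.78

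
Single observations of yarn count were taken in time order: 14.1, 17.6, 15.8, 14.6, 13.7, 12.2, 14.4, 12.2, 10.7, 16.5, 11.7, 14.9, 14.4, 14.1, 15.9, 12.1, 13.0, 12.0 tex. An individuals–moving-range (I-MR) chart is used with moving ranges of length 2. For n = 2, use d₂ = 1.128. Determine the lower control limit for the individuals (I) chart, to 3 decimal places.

X̄ = (14.1 + 17.6 + 15.8 + 14.6 + 13.7 + 12.2 + 14.4 + 12.2 + 10.7 + 16.5 + 11.7 + 14.9 + 14.4 + 14.1 + 15.9 + 12.1 + 13.0 + 12.0) / 18 = 13.8833
Moving ranges: 3.5, 1.8, 1.2, 0.9, 1.5, 2.2, 2.2, 1.5, 5.8, 4.8, 3.2, 0.5, 0.3, 1.8, 3.8, 0.9, 1.0; M̄R̄ = 36.9000 / 17 = 2.1706
LCL = X̄ − 3·M̄R̄/d₂ = 13.8833 − 3 × 2.1706 / 1.128 = 8.1105

8.110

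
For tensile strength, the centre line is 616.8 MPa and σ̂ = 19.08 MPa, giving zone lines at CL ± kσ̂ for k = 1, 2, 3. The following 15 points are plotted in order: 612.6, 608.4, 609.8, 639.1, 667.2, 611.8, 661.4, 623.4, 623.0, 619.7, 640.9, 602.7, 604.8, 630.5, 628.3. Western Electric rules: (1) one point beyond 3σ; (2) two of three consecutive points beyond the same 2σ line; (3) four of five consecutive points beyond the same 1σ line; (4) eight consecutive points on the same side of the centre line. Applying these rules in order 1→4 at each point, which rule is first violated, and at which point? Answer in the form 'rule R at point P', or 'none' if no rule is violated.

rule 2 at point 7

Zone of each point (C = within 1σ̂, B = 1σ̂–2σ̂, A = 2σ̂–3σ̂, * = beyond 3σ̂; sign = side of CL): 1:-C, 2:-C, 3:-C, 4:+B, 5:+A, 6:-C, 7:+A, 8:+C, 9:+C, 10:+C, 11:+B, 12:-C, 13:-C, 14:+C, 15:+C
Rule 2 (two of three consecutive points beyond the same 2σ limit) is satisfied at point 7.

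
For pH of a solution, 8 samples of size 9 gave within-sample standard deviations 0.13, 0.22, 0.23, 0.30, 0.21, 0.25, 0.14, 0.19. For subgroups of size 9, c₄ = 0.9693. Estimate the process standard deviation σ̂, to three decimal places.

s̄ = (0.13 + 0.22 + 0.23 + 0.30 + 0.21 + 0.25 + 0.14 + 0.19) / 8 = 0.2087
σ̂ = s̄ / c₄ = 0.2087 / 0.9693 = 0.2154

0.215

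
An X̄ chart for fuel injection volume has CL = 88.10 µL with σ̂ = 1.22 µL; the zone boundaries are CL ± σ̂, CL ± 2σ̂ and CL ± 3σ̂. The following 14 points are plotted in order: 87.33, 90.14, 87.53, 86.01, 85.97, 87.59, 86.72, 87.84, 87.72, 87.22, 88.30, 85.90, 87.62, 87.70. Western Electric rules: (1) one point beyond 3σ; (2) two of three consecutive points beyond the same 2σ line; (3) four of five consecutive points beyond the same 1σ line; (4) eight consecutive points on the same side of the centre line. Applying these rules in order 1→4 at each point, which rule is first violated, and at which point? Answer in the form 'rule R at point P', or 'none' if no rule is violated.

rule 4 at point 10

Zone of each point (C = within 1σ̂, B = 1σ̂–2σ̂, A = 2σ̂–3σ̂, * = beyond 3σ̂; sign = side of CL): 1:-C, 2:+B, 3:-C, 4:-B, 5:-B, 6:-C, 7:-B, 8:-C, 9:-C, 10:-C, 11:+C, 12:-B, 13:-C, 14:-C
Rule 4 (eight consecutive points on the same side of the centre line) is satisfied at point 10.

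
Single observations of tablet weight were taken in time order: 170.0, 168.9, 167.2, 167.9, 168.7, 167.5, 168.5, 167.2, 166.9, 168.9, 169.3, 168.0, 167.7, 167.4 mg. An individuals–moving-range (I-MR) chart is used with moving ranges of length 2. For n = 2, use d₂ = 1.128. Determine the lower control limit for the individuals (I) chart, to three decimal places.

165.613

X̄ = (170.0 + 168.9 + 167.2 + 167.9 + 168.7 + 167.5 + 168.5 + 167.2 + 166.9 + 168.9 + 169.3 + 168.0 + 167.7 + 167.4) / 14 = 168.1500
Moving ranges: 1.1, 1.7, 0.7, 0.8, 1.2, 1.0, 1.3, 0.3, 2.0, 0.4, 1.3, 0.3, 0.3; M̄R̄ = 12.4000 / 13 = 0.9538
LCL = X̄ − 3·M̄R̄/d₂ = 168.1500 − 3 × 0.9538 / 1.128 = 165.6132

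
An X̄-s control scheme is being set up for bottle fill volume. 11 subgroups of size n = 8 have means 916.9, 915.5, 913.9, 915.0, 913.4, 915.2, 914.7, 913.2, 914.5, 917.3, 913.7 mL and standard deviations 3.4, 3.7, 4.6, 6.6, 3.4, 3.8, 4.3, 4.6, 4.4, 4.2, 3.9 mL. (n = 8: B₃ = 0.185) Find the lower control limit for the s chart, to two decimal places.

s̄ = (3.4 + 3.7 + 4.6 + 6.6 + 3.4 + 3.8 + 4.3 + 4.6 + 4.4 + 4.2 + 3.9) / 11 = 4.2636
LCL_s = B₃·s̄ = 0.185 × 4.2636 = 0.7888

0.79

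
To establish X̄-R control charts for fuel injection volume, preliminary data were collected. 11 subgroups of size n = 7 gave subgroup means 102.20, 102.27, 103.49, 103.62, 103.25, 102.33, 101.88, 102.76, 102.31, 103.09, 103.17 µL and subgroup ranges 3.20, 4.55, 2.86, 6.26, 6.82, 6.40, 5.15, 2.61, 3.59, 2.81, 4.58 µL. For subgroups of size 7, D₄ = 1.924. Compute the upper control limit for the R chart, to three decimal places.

R̄ = (3.20 + 4.55 + 2.86 + 6.26 + 6.82 + 6.40 + 5.15 + 2.61 + 3.59 + 2.81 + 4.58) / 11 = 48.8300 / 11 = 4.4391
UCL_R = D₄·R̄ = 1.924 × 4.4391 = 8.5408

8.541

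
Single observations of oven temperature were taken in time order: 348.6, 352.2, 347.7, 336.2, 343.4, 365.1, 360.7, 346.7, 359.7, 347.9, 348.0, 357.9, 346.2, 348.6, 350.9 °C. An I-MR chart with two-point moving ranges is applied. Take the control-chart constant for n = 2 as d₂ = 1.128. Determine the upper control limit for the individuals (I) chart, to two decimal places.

X̄ = (348.6 + 352.2 + 347.7 + 336.2 + 343.4 + 365.1 + 360.7 + 346.7 + 359.7 + 347.9 + 348.0 + 357.9 + 346.2 + 348.6 + 350.9) / 15 = 350.6533
Moving ranges: 3.6, 4.5, 11.5, 7.2, 21.7, 4.4, 14.0, 13.0, 11.8, 0.1, 9.9, 11.7, 2.4, 2.3; M̄R̄ = 118.1000 / 14 = 8.4357
UCL = X̄ + 3·M̄R̄/d₂ = 350.6533 + 3 × 8.4357 / 1.128 = 373.0887

373.09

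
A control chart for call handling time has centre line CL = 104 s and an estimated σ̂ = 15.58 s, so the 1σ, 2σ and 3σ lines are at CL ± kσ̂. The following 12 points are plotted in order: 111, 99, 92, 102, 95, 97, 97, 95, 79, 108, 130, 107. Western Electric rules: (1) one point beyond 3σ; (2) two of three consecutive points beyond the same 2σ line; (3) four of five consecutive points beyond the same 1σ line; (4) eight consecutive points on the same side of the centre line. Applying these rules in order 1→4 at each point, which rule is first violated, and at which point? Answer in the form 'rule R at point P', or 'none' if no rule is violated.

rule 4 at point 9

Zone of each point (C = within 1σ̂, B = 1σ̂–2σ̂, A = 2σ̂–3σ̂, * = beyond 3σ̂; sign = side of CL): 1:+C, 2:-C, 3:-C, 4:-C, 5:-C, 6:-C, 7:-C, 8:-C, 9:-B, 10:+C, 11:+B, 12:+C
Rule 4 (eight consecutive points on the same side of the centre line) is satisfied at point 9.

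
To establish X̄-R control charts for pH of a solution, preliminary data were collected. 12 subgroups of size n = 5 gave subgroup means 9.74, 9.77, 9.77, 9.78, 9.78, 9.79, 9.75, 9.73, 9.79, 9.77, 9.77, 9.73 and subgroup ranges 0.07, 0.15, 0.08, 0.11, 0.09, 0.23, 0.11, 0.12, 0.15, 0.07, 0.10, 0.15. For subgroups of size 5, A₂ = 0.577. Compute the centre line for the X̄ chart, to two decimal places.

X̄̄ = (9.74 + 9.77 + 9.77 + 9.78 + 9.78 + 9.79 + 9.75 + 9.73 + 9.79 + 9.77 + 9.77 + 9.73) / 12 = 117.1700 / 12 = 9.7642
CL = X̄̄ = 9.7642

9.76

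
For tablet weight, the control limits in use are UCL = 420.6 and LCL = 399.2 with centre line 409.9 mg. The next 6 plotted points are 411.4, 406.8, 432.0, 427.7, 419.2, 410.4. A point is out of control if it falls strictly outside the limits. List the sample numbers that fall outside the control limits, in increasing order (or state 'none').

Compare each point to [399.2, 420.6]: sample 3 = 432.0 > UCL; sample 4 = 427.7 > UCL.

3, 4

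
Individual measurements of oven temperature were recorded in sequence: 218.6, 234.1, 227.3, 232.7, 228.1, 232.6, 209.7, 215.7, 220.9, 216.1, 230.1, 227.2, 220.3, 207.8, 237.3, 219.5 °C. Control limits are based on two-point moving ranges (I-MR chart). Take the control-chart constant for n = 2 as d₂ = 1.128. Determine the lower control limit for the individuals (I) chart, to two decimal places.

195.38

X̄ = (218.6 + 234.1 + 227.3 + 232.7 + 228.1 + 232.6 + 209.7 + 215.7 + 220.9 + 216.1 + 230.1 + 227.2 + 220.3 + 207.8 + 237.3 + 219.5) / 16 = 223.6250
Moving ranges: 15.5, 6.8, 5.4, 4.6, 4.5, 22.9, 6.0, 5.2, 4.8, 14.0, 2.9, 6.9, 12.5, 29.5, 17.8; M̄R̄ = 159.3000 / 15 = 10.6200
LCL = X̄ − 3·M̄R̄/d₂ = 223.6250 − 3 × 10.6200 / 1.128 = 195.3803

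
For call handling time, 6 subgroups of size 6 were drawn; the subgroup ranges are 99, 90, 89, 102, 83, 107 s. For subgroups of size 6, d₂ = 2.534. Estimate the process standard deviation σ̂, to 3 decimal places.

R̄ = (99 + 90 + 89 + 102 + 83 + 107) / 6 = 95.0000
σ̂ = R̄ / d₂ = 95.0000 / 2.534 = 37.4901

37.490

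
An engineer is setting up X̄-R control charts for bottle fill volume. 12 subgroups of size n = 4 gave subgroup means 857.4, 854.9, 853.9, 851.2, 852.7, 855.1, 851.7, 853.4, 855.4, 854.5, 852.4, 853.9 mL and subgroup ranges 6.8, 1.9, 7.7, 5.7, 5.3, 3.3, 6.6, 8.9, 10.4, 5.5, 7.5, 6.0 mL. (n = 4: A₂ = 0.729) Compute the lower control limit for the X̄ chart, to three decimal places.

X̄̄ = (857.4 + 854.9 + 853.9 + 851.2 + 852.7 + 855.1 + 851.7 + 853.4 + 855.4 + 854.5 + 852.4 + 853.9) / 12 = 10246.5000 / 12 = 853.8750
R̄ = (6.8 + 1.9 + 7.7 + 5.7 + 5.3 + 3.3 + 6.6 + 8.9 + 10.4 + 5.5 + 7.5 + 6.0) / 12 = 75.6000 / 12 = 6.3000
LCL = X̄̄ − A₂·R̄ = 853.8750 − 0.729 × 6.3000 = 849.2823

849.282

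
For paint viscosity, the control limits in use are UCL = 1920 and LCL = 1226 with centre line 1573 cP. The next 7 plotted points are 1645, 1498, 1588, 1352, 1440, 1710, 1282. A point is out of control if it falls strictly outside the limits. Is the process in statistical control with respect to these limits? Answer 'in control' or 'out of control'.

All 7 points lie within [1226, 1920].

in control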